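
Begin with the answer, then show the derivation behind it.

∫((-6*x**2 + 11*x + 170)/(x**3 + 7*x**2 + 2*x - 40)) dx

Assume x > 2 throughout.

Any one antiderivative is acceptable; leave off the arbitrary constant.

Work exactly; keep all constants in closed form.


The answer is 4*log(x - 2) - 5*log(x + 4) - 5*log(x + 5).
Step 1. Decompose ∫((-6*x**2 + 11*x + 170)/(x**3 + 7*x**2 + 2*x - 40)) dx by partial fractions, (-6*x**2 + 11*x + 170)/(x**3 + 7*x**2 + 2*x - 40) = -5/(x + 5) - 5/(x + 4) + 4/(x - 2): now ∫(4/(x - 2)) dx + ∫(-5/(x + 4)) dx + ∫(-5/(x + 5)) dx.
Step 2. Evaluate the standard form [assuming x > -5]: now -5*log(x + 5) + ∫(4/(x - 2)) dx + ∫(-5/(x + 4)) dx.
Step 3. Evaluate the standard form [assuming x > 2]: now 4*log(x - 2) - 5*log(x + 5) + ∫(-5/(x + 4)) dx.
Step 4. Evaluate the standard form [assuming x > -4]: now 4*log(x - 2) - 5*log(x + 4) - 5*log(x + 5).
Answer: 4*log(x - 2) - 5*log(x + 4) - 5*log(x + 5).


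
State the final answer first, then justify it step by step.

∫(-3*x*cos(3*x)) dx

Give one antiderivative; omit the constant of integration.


The answer is -x*sin(3*x) - cos(3*x)/3.
Step 1. Integrate ∫(-3*x*cos(3*x)) dx by parts with u = x, dv = (-3*cos(3*x)) dx, so v = -sin(3*x): now -x*sin(3*x) + ∫(sin(3*x)) dx.
Step 2. Evaluate the standard form: now -x*sin(3*x) - cos(3*x)/3.
Answer: -x*sin(3*x) - cos(3*x)/3.


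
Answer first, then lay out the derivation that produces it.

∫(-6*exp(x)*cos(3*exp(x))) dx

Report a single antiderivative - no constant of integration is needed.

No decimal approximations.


The answer is -2*sin(3*exp(x)).
Step 1. Substitute u = exp(x), turning ∫(-6*exp(x)*cos(3*exp(x))) dx into ∫(-6*cos(3*u)) du: now ∫(-6*cos(3*u)) du.
Step 2. Evaluate the standard form: now -2*sin(3*u).
Step 3. Substitute back u = exp(x): now -2*sin(3*exp(x)).
Answer: -2*sin(3*exp(x)).


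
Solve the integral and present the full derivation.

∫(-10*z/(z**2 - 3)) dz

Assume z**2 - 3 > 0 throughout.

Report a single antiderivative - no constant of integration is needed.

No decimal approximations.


Step 1. Substitute u = z**2 - 3, turning ∫(-10*z/(z**2 - 3)) dz into ∫(-5/u) du: now ∫(-5/u) du.
Step 2. Evaluate the standard form [assuming u > 0]: now -5*log(u).
Step 3. Substitute back u = z**2 - 3: now -5*log(z**2 - 3).
Answer: -5*log(z**2 - 3).


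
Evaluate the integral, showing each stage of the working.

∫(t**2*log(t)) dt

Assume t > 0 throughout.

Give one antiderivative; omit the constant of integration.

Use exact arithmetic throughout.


Step 1. Integrate ∫(t**2*log(t)) dt by parts with u = log(t), dv = (t**2) dt, so v = t**3/3 [assuming t > 0]: now t**3*log(t)/3 + ∫(-t**2/3) dt.
Step 2. Evaluate the standard form: now t**3*log(t)/3 - t**3/9.
Answer: t**3*log(t)/3 - t**3/9.


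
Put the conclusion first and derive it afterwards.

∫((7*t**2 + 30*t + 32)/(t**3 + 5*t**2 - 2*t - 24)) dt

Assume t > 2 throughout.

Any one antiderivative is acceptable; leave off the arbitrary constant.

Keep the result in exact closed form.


The answer is 4*log(t - 2) - log(t + 3) + 4*log(t + 4).
Step 1. Decompose ∫((7*t**2 + 30*t + 32)/(t**3 + 5*t**2 - 2*t - 24)) dt by partial fractions, (7*t**2 + 30*t + 32)/(t**3 + 5*t**2 - 2*t - 24) = 4/(t + 4) - 1/(t + 3) + 4/(t - 2): now ∫(4/(t - 2)) dt + ∫(-1/(t + 3)) dt + ∫(4/(t + 4)) dt.
Step 2. Evaluate the standard form [assuming t > -3]: now -log(t + 3) + ∫(4/(t - 2)) dt + ∫(4/(t + 4)) dt.
Step 3. Evaluate the standard form [assuming t > -4]: now -log(t + 3) + 4*log(t + 4) + ∫(4/(t - 2)) dt.
Step 4. Evaluate the standard form [assuming t > 2]: now 4*log(t - 2) - log(t + 3) + 4*log(t + 4).
Answer: 4*log(t - 2) - log(t + 3) + 4*log(t + 4).


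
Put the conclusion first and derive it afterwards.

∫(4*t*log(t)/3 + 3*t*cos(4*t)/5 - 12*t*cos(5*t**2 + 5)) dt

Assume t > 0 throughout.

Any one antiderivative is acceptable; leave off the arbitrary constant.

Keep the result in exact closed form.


The answer is 2*t**2*log(t)/3 - t**2/3 + 3*t*sin(4*t)/20 - 6*sin(5*t**2 + 5)/5 + 3*cos(4*t)/80.
Step 1. Rewrite: now ∫(4*t*log(t)/3) dt + ∫(3*t*cos(4*t)/5) dt + ∫(-12*t*cos(5*t**2 + 5)) dt.
Step 2. Substitute u = t**2 + 1, turning ∫(-12*t*cos(5*t**2 + 5)) dt into ∫(-6*cos(5*u)) du: now ∫(4*t*log(t)/3) dt + ∫(3*t*cos(4*t)/5) dt + ∫(-6*cos(5*u)) du.
Step 3. Evaluate the standard form: now -6*sin(5*u)/5 + ∫(4*t*log(t)/3) dt + ∫(3*t*cos(4*t)/5) dt.
Step 4. Substitute back u = t**2 + 1: now -6*sin(5*t**2 + 5)/5 + ∫(4*t*log(t)/3) dt + ∫(3*t*cos(4*t)/5) dt.
Step 5. Integrate ∫(4*t*log(t)/3) dt by parts with u = log(t), dv = (4*t/3) dt, so v = 2*t**2/3 [assuming t > 0]: now 2*t**2*log(t)/3 - 6*sin(5*t**2 + 5)/5 + ∫(-2*t/3) dt + ∫(3*t*cos(4*t)/5) dt.
Step 6. Evaluate the standard form: now 2*t**2*log(t)/3 - t**2/3 - 6*sin(5*t**2 + 5)/5 + ∫(3*t*cos(4*t)/5) dt.
Step 7. Integrate ∫(3*t*cos(4*t)/5) dt by parts with u = t, dv = (3*cos(4*t)/5) dt, so v = 3*sin(4*t)/20: now 2*t**2*log(t)/3 - t**2/3 + 3*t*sin(4*t)/20 - 6*sin(5*t**2 + 5)/5 + ∫(-3*sin(4*t)/20) dt.
Step 8. Evaluate the standard form: now 2*t**2*log(t)/3 - t**2/3 + 3*t*sin(4*t)/20 - 6*sin(5*t**2 + 5)/5 + 3*cos(4*t)/80.
Answer: 2*t**2*log(t)/3 - t**2/3 + 3*t*sin(4*t)/20 - 6*sin(5*t**2 + 5)/5 + 3*cos(4*t)/80.


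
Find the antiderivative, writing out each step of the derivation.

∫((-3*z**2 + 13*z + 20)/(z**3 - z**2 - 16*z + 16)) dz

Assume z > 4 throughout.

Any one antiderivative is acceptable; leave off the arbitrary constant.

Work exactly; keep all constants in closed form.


Step 1. Decompose ∫((-3*z**2 + 13*z + 20)/(z**3 - z**2 - 16*z + 16)) dz by partial fractions, (-3*z**2 + 13*z + 20)/(z**3 - z**2 - 16*z + 16) = -2/(z + 4) - 2/(z - 1) + 1/(z - 4): now ∫(1/(z - 4)) dz + ∫(-2/(z - 1)) dz + ∫(-2/(z + 4)) dz.
Step 2. Evaluate the standard form [assuming z > 1]: now -2*log(z - 1) + ∫(1/(z - 4)) dz + ∫(-2/(z + 4)) dz.
Step 3. Evaluate the standard form [assuming z > -4]: now -2*log(z - 1) - 2*log(z + 4) + ∫(1/(z - 4)) dz.
Step 4. Evaluate the standard form [assuming z > 4]: now log(z - 4) - 2*log(z - 1) - 2*log(z + 4).
Answer: log(z - 4) - 2*log(z - 1) - 2*log(z + 4).


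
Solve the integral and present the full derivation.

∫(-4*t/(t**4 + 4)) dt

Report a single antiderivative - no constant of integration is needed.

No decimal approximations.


Step 1. Substitute u = t**2, turning ∫(-4*t/(t**4 + 4)) dt into ∫(-2/(u**2 + 4)) du: now ∫(-2/(u**2 + 4)) du.
Step 2. Evaluate the standard form: now -atan(u/2).
Step 3. Substitute back u = t**2: now -atan(t**2/2).
Answer: -atan(t**2/2).


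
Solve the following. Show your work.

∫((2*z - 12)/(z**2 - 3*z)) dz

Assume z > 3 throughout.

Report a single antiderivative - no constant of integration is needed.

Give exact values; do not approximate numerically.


Step 1. Decompose ∫((2*z - 12)/(z**2 - 3*z)) dz by partial fractions, (2*z - 12)/(z**2 - 3*z) = -2/(z - 3) + 4/z: now ∫(4/z) dz + ∫(-2/(z - 3)) dz.
Step 2. Evaluate the standard form [assuming z > 3]: now -2*log(z - 3) + ∫(4/z) dz.
Step 3. Evaluate the standard form [assuming z > 0]: now 4*log(z) - 2*log(z - 3).
Answer: 4*log(z) - 2*log(z - 3).


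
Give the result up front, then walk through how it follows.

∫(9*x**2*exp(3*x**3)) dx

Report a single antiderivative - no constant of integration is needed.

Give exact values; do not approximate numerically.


The answer is exp(3*x**3).
Step 1. Substitute u = x**3, turning ∫(9*x**2*exp(3*x**3)) dx into ∫(3*exp(3*u)) du: now ∫(3*exp(3*u)) du.
Step 2. Evaluate the standard form: now exp(3*u).
Step 3. Substitute back u = x**3: now exp(3*x**3).
Answer: exp(3*x**3).


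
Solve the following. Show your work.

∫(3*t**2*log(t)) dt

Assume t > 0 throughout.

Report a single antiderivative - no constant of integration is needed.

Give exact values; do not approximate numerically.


Step 1. Integrate ∫(3*t**2*log(t)) dt by parts with u = log(t), dv = (3*t**2) dt, so v = t**3 [assuming t > 0]: now t**3*log(t) + ∫(-t**2) dt.
Step 2. Evaluate the standard form: now t**3*log(t) - t**3/3.
Answer: t**3*log(t) - t**3/3.


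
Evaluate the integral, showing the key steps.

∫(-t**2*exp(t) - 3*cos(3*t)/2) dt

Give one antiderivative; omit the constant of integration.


Step 1. Rewrite: now ∫(-t**2*exp(t)) dt + ∫(-3*cos(3*t)/2) dt.
Step 2. Integrate ∫(-t**2*exp(t)) dt by parts with u = t**2, dv = (-exp(t)) dt, so v = -exp(t): now -t**2*exp(t) + ∫(2*t*exp(t)) dt + ∫(-3*cos(3*t)/2) dt.
Step 3. Integrate ∫(2*t*exp(t)) dt by parts with u = t, dv = (2*exp(t)) dt, so v = 2*exp(t): now -t**2*exp(t) + 2*t*exp(t) + ∫(-2*exp(t)) dt + ∫(-3*cos(3*t)/2) dt.
Step 4. Evaluate the standard form: now -t**2*exp(t) + 2*t*exp(t) - 2*exp(t) + ∫(-3*cos(3*t)/2) dt.
Step 5. Evaluate the standard form: now -t**2*exp(t) + 2*t*exp(t) - 2*exp(t) - sin(3*t)/2.
Answer: -t**2*exp(t) + 2*t*exp(t) - 2*exp(t) - sin(3*t)/2.


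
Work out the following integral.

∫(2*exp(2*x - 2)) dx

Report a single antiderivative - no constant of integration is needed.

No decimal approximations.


Answer: exp(2*x - 2).


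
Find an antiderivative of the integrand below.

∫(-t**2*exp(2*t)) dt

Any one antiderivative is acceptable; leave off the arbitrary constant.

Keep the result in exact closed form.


Answer: -t**2*exp(2*t)/2 + t*exp(2*t)/2 - exp(2*t)/4.


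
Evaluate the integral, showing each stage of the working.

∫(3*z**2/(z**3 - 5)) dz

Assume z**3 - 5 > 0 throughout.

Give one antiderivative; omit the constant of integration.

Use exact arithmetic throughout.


Step 1. Substitute u = z**3 - 5, turning ∫(3*z**2/(z**3 - 5)) dz into ∫(1/u) du: now ∫(1/u) du.
Step 2. Evaluate the standard form [assuming u > 0]: now log(u).
Step 3. Substitute back u = z**3 - 5: now log(z**3 - 5).
Answer: log(z**3 - 5).


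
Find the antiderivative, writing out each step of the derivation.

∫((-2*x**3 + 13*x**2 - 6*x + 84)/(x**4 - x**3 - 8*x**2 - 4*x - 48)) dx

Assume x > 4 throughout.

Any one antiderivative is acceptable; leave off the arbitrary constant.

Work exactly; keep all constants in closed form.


Step 1. Decompose ∫((-2*x**3 + 13*x**2 - 6*x + 84)/(x**4 - x**3 - 8*x**2 - 4*x - 48)) dx by partial fractions, (-2*x**3 + 13*x**2 - 6*x + 84)/(x**4 - x**3 - 8*x**2 - 4*x - 48) = -2/(x**2 + 4) - 3/(x + 3) + 1/(x - 4): now ∫(1/(x - 4)) dx + ∫(-3/(x + 3)) dx + ∫(-2/(x**2 + 4)) dx.
Step 2. Evaluate the standard form [assuming x > -3]: now -3*log(x + 3) + ∫(1/(x - 4)) dx + ∫(-2/(x**2 + 4)) dx.
Step 3. Evaluate the standard form [assuming x > 4]: now log(x - 4) - 3*log(x + 3) + ∫(-2/(x**2 + 4)) dx.
Step 4. Evaluate the standard form: now log(x - 4) - 3*log(x + 3) - atan(x/2).
Answer: log(x - 4) - 3*log(x + 3) - atan(x/2).


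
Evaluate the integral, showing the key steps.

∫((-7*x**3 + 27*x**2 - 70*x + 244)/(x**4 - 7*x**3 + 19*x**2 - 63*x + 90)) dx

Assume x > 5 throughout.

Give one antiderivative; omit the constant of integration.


Step 1. Decompose ∫((-7*x**3 + 27*x**2 - 70*x + 244)/(x**4 - 7*x**3 + 19*x**2 - 63*x + 90)) dx by partial fractions, (-7*x**3 + 27*x**2 - 70*x + 244)/(x**4 - 7*x**3 + 19*x**2 - 63*x + 90) = 1/(x**2 + 9) - 4/(x - 2) - 3/(x - 5): now ∫(-3/(x - 5)) dx + ∫(-4/(x - 2)) dx + ∫(1/(x**2 + 9)) dx.
Step 2. Evaluate the standard form [assuming x > 5]: now -3*log(x - 5) + ∫(-4/(x - 2)) dx + ∫(1/(x**2 + 9)) dx.
Step 3. Evaluate the standard form [assuming x > 2]: now -3*log(x - 5) - 4*log(x - 2) + ∫(1/(x**2 + 9)) dx.
Step 4. Evaluate the standard form: now -3*log(x - 5) - 4*log(x - 2) + atan(x/3)/3.
Answer: -3*log(x - 5) - 4*log(x - 2) + atan(x/3)/3.


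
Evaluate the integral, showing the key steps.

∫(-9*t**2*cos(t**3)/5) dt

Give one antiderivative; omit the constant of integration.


Step 1. Substitute u = t**3, turning ∫(-9*t**2*cos(t**3)/5) dt into ∫(-3*cos(u)/5) du: now ∫(-3*cos(u)/5) du.
Step 2. Evaluate the standard form: now -3*sin(u)/5.
Step 3. Substitute back u = t**3: now -3*sin(t**3)/5.
Answer: -3*sin(t**3)/5.


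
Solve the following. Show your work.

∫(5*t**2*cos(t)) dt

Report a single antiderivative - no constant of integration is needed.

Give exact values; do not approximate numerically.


Step 1. Integrate ∫(5*t**2*cos(t)) dt by parts with u = t**2, dv = (5*cos(t)) dt, so v = 5*sin(t): now 5*t**2*sin(t) + ∫(-10*t*sin(t)) dt.
Step 2. Integrate ∫(-10*t*sin(t)) dt by parts with u = t, dv = (-10*sin(t)) dt, so v = 10*cos(t): now 5*t**2*sin(t) + 10*t*cos(t) + ∫(-10*cos(t)) dt.
Step 3. Evaluate the standard form: now 5*t**2*sin(t) + 10*t*cos(t) - 10*sin(t).
Answer: 5*t**2*sin(t) + 10*t*cos(t) - 10*sin(t).


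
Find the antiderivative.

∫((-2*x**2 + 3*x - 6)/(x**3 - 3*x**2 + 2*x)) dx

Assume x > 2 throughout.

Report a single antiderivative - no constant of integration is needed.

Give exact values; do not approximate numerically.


Answer: -3*log(x) - 4*log(x - 2) + 5*log(x - 1).


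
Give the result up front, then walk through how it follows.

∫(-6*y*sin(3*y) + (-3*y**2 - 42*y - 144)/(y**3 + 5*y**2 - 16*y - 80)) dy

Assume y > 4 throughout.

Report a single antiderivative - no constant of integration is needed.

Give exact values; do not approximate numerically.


The answer is 2*y*cos(3*y) - 5*log(y - 4) + 3*log(y + 4) - log(y + 5) - 2*sin(3*y)/3.
Step 1. Rewrite: now ∫(-6*y*sin(3*y)) dy + ∫((-3*y**2 - 42*y - 144)/(y**3 + 5*y**2 - 16*y - 80)) dy.
Step 2. Decompose ∫((-3*y**2 - 42*y - 144)/(y**3 + 5*y**2 - 16*y - 80)) dy by partial fractions, (-3*y**2 - 42*y - 144)/(y**3 + 5*y**2 - 16*y - 80) = -1/(y + 5) + 3/(y + 4) - 5/(y - 4): now ∫(-6*y*sin(3*y)) dy + ∫(-5/(y - 4)) dy + ∫(3/(y + 4)) dy + ∫(-1/(y + 5)) dy.
Step 3. Evaluate the standard form [assuming y > 4]: now -5*log(y - 4) + ∫(-6*y*sin(3*y)) dy + ∫(3/(y + 4)) dy + ∫(-1/(y + 5)) dy.
Step 4. Evaluate the standard form [assuming y > -4]: now -5*log(y - 4) + 3*log(y + 4) + ∫(-6*y*sin(3*y)) dy + ∫(-1/(y + 5)) dy.
Step 5. Evaluate the standard form [assuming y > -5]: now -5*log(y - 4) + 3*log(y + 4) - log(y + 5) + ∫(-6*y*sin(3*y)) dy.
Step 6. Integrate ∫(-6*y*sin(3*y)) dy by parts with u = y, dv = (-6*sin(3*y)) dy, so v = 2*cos(3*y): now 2*y*cos(3*y) - 5*log(y - 4) + 3*log(y + 4) - log(y + 5) + ∫(-2*cos(3*y)) dy.
Step 7. Evaluate the standard form: now 2*y*cos(3*y) - 5*log(y - 4) + 3*log(y + 4) - log(y + 5) - 2*sin(3*y)/3.
Answer: 2*y*cos(3*y) - 5*log(y - 4) + 3*log(y + 4) - log(y + 5) - 2*sin(3*y)/3.


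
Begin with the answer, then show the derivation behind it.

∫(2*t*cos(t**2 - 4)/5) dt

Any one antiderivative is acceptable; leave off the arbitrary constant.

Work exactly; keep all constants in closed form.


The answer is sin(t**2 - 4)/5.
Step 1. Substitute u = t**2 - 4, turning ∫(2*t*cos(t**2 - 4)/5) dt into ∫(cos(u)/5) du: now ∫(cos(u)/5) du.
Step 2. Evaluate the standard form: now sin(u)/5.
Step 3. Substitute back u = t**2 - 4: now sin(t**2 - 4)/5.
Answer: sin(t**2 - 4)/5.


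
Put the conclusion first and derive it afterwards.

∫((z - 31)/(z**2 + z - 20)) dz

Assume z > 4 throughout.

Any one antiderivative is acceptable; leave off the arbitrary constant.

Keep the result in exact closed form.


The answer is -3*log(z - 4) + 4*log(z + 5).
Step 1. Decompose ∫((z - 31)/(z**2 + z - 20)) dz by partial fractions, (z - 31)/(z**2 + z - 20) = 4/(z + 5) - 3/(z - 4): now ∫(-3/(z - 4)) dz + ∫(4/(z + 5)) dz.
Step 2. Evaluate the standard form [assuming z > 4]: now -3*log(z - 4) + ∫(4/(z + 5)) dz.
Step 3. Evaluate the standard form [assuming z > -5]: now -3*log(z - 4) + 4*log(z + 5).
Answer: -3*log(z - 4) + 4*log(z + 5).


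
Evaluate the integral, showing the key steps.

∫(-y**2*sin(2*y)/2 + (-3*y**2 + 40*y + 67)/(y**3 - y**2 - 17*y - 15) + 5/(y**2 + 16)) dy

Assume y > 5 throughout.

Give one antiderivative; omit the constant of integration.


Step 1. Rewrite: now ∫(-y**2*sin(2*y)/2) dy + ∫((-3*y**2 + 40*y + 67)/(y**3 - y**2 - 17*y - 15)) dy + ∫(5/(y**2 + 16)) dy.
Step 2. Evaluate the standard form: now 5*atan(y/4)/4 + ∫(-y**2*sin(2*y)/2) dy + ∫((-3*y**2 + 40*y + 67)/(y**3 - y**2 - 17*y - 15)) dy.
Step 3. Decompose ∫((-3*y**2 + 40*y + 67)/(y**3 - y**2 - 17*y - 15)) dy by partial fractions, (-3*y**2 + 40*y + 67)/(y**3 - y**2 - 17*y - 15) = -5/(y + 3) - 2/(y + 1) + 4/(y - 5): now 5*atan(y/4)/4 + ∫(-y**2*sin(2*y)/2) dy + ∫(4/(y - 5)) dy + ∫(-2/(y + 1)) dy + ∫(-5/(y + 3)) dy.
Step 4. Evaluate the standard form [assuming y > -3]: now -5*log(y + 3) + 5*atan(y/4)/4 + ∫(-y**2*sin(2*y)/2) dy + ∫(4/(y - 5)) dy + ∫(-2/(y + 1)) dy.
Step 5. Evaluate the standard form [assuming y > 5]: now 4*log(y - 5) - 5*log(y + 3) + 5*atan(y/4)/4 + ∫(-y**2*sin(2*y)/2) dy + ∫(-2/(y + 1)) dy.
Step 6. Evaluate the standard form [assuming y > -1]: now 4*log(y - 5) - 2*log(y + 1) - 5*log(y + 3) + 5*atan(y/4)/4 + ∫(-y**2*sin(2*y)/2) dy.
Step 7. Integrate ∫(-y**2*sin(2*y)/2) dy by parts with u = y**2, dv = (-sin(2*y)/2) dy, so v = cos(2*y)/4: now y**2*cos(2*y)/4 + 4*log(y - 5) - 2*log(y + 1) - 5*log(y + 3) + 5*atan(y/4)/4 + ∫(-y*cos(2*y)/2) dy.
Step 8. Integrate ∫(-y*cos(2*y)/2) dy by parts with u = y, dv = (-cos(2*y)/2) dy, so v = -sin(2*y)/4: now y**2*cos(2*y)/4 - y*sin(2*y)/4 + 4*log(y - 5) - 2*log(y + 1) - 5*log(y + 3) + 5*atan(y/4)/4 + ∫(sin(2*y)/4) dy.
Step 9. Evaluate the standard form: now y**2*cos(2*y)/4 - y*sin(2*y)/4 + 4*log(y - 5) - 2*log(y + 1) - 5*log(y + 3) - cos(2*y)/8 + 5*atan(y/4)/4.
Answer: y**2*cos(2*y)/4 - y*sin(2*y)/4 + 4*log(y - 5) - 2*log(y + 1) - 5*log(y + 3) - cos(2*y)/8 + 5*atan(y/4)/4.


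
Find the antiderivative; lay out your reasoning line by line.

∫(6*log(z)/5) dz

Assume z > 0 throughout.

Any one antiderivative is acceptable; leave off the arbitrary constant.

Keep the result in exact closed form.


Step 1. Integrate ∫(6*log(z)/5) dz by parts with u = log(z), dv = (6/5) dz, so v = 6*z/5 [assuming z > 0]: now 6*z*log(z)/5 + ∫(-6/5) dz.
Step 2. Evaluate the standard form: now 6*z*log(z)/5 - 6*z/5.
Answer: 6*z*log(z)/5 - 6*z/5.


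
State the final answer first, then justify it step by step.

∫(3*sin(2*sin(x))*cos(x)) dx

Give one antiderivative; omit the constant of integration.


The answer is -3*cos(2*sin(x))/2.
Step 1. Substitute u = sin(x), turning ∫(3*sin(2*sin(x))*cos(x)) dx into ∫(3*sin(2*u)) du: now ∫(3*sin(2*u)) du.
Step 2. Evaluate the standard form: now -3*cos(2*u)/2.
Step 3. Substitute back u = sin(x): now -3*cos(2*sin(x))/2.
Answer: -3*cos(2*sin(x))/2.


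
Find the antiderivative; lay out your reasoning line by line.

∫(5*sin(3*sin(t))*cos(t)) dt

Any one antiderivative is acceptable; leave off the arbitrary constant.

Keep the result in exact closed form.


Step 1. Substitute u = sin(t), turning ∫(5*sin(3*sin(t))*cos(t)) dt into ∫(5*sin(3*u)) du: now ∫(5*sin(3*u)) du.
Step 2. Evaluate the standard form: now -5*cos(3*u)/3.
Step 3. Substitute back u = sin(t): now -5*cos(3*sin(t))/3.
Answer: -5*cos(3*sin(t))/3.


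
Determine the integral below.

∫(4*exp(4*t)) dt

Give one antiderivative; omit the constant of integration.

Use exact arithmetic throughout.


Answer: exp(4*t).


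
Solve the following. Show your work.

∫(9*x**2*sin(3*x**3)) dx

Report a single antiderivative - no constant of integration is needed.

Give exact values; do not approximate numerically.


Step 1. Substitute u = x**3, turning ∫(9*x**2*sin(3*x**3)) dx into ∫(3*sin(3*u)) du: now ∫(3*sin(3*u)) du.
Step 2. Evaluate the standard form: now -cos(3*u).
Step 3. Substitute back u = x**3: now -cos(3*x**3).
Answer: -cos(3*x**3).


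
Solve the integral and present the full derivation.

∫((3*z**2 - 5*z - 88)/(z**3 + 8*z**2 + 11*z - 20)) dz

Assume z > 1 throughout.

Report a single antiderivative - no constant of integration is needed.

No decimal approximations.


Step 1. Decompose ∫((3*z**2 - 5*z - 88)/(z**3 + 8*z**2 + 11*z - 20)) dz by partial fractions, (3*z**2 - 5*z - 88)/(z**3 + 8*z**2 + 11*z - 20) = 2/(z + 5) + 4/(z + 4) - 3/(z - 1): now ∫(-3/(z - 1)) dz + ∫(4/(z + 4)) dz + ∫(2/(z + 5)) dz.
Step 2. Evaluate the standard form [assuming z > -4]: now 4*log(z + 4) + ∫(-3/(z - 1)) dz + ∫(2/(z + 5)) dz.
Step 3. Evaluate the standard form [assuming z > -5]: now 4*log(z + 4) + 2*log(z + 5) + ∫(-3/(z - 1)) dz.
Step 4. Evaluate the standard form [assuming z > 1]: now -3*log(z - 1) + 4*log(z + 4) + 2*log(z + 5).
Answer: -3*log(z - 1) + 4*log(z + 4) + 2*log(z + 5).


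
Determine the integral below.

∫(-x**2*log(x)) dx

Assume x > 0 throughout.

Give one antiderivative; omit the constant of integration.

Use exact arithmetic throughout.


Answer: -x**3*log(x)/3 + x**3/9.


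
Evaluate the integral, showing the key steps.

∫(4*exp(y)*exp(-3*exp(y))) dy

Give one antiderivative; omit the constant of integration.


Step 1. Substitute u = exp(y), turning ∫(4*exp(y)*exp(-3*exp(y))) dy into ∫(4*exp(-3*u)) du: now ∫(4*exp(-3*u)) du.
Step 2. Evaluate the standard form: now -4*exp(-3*u)/3.
Step 3. Substitute back u = exp(y): now -4*exp(-3*exp(y))/3.
Answer: -4*exp(-3*exp(y))/3.


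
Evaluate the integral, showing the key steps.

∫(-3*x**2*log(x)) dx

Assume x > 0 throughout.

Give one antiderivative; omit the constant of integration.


Step 1. Integrate ∫(-3*x**2*log(x)) dx by parts with u = log(x), dv = (-3*x**2) dx, so v = -x**3 [assuming x > 0]: now -x**3*log(x) + ∫(x**2) dx.
Step 2. Evaluate the standard form: now -x**3*log(x) + x**3/3.
Answer: -x**3*log(x) + x**3/3.


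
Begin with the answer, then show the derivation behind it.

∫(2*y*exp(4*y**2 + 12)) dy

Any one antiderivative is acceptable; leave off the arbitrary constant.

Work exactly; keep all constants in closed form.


The answer is exp(4*y**2 + 12)/4.
Step 1. Substitute u = y**2 + 3, turning ∫(2*y*exp(4*y**2 + 12)) dy into ∫(exp(4*u)) du: now ∫(exp(4*u)) du.
Step 2. Evaluate the standard form: now exp(4*u)/4.
Step 3. Substitute back u = y**2 + 3: now exp(4*y**2 + 12)/4.
Answer: exp(4*y**2 + 12)/4.


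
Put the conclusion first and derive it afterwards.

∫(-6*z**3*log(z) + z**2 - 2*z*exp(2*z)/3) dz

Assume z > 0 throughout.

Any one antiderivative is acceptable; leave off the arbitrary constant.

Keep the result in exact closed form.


The answer is -3*z**4*log(z)/2 + 3*z**4/8 + z**3/3 - z*exp(2*z)/3 + exp(2*z)/6.
Step 1. Rewrite: now ∫(z**2) dz + ∫(-2*z*exp(2*z)/3) dz + ∫(-6*z**3*log(z)) dz.
Step 2. Integrate ∫(-2*z*exp(2*z)/3) dz by parts with u = z, dv = (-2*exp(2*z)/3) dz, so v = -exp(2*z)/3: now -z*exp(2*z)/3 + ∫(z**2) dz + ∫(-6*z**3*log(z)) dz + ∫(exp(2*z)/3) dz.
Step 3. Evaluate the standard form: now -z*exp(2*z)/3 + exp(2*z)/6 + ∫(z**2) dz + ∫(-6*z**3*log(z)) dz.
Step 4. Integrate ∫(-6*z**3*log(z)) dz by parts with u = log(z), dv = (-6*z**3) dz, so v = -3*z**4/2 [assuming z > 0]: now -3*z**4*log(z)/2 - z*exp(2*z)/3 + exp(2*z)/6 + ∫(z**2) dz + ∫(3*z**3/2) dz.
Step 5. Evaluate the standard form: now -3*z**4*log(z)/2 + 3*z**4/8 - z*exp(2*z)/3 + exp(2*z)/6 + ∫(z**2) dz.
Step 6. Evaluate the standard form: now -3*z**4*log(z)/2 + 3*z**4/8 + z**3/3 - z*exp(2*z)/3 + exp(2*z)/6.
Answer: -3*z**4*log(z)/2 + 3*z**4/8 + z**3/3 - z*exp(2*z)/3 + exp(2*z)/6.


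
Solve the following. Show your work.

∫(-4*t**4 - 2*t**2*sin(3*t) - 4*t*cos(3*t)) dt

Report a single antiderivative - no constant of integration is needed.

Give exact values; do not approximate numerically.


Step 1. Rewrite: now ∫(-4*t**4) dt + ∫(-4*t*cos(3*t)) dt + ∫(-2*t**2*sin(3*t)) dt.
Step 2. Evaluate the standard form: now -4*t**5/5 + ∫(-4*t*cos(3*t)) dt + ∫(-2*t**2*sin(3*t)) dt.
Step 3. Integrate ∫(-2*t**2*sin(3*t)) dt by parts with u = t**2, dv = (-2*sin(3*t)) dt, so v = 2*cos(3*t)/3: now -4*t**5/5 + 2*t**2*cos(3*t)/3 + ∫(-4*t*cos(3*t)) dt + ∫(-4*t*cos(3*t)/3) dt.
Step 4. Integrate ∫(-4*t*cos(3*t)/3) dt by parts with u = t, dv = (-4*cos(3*t)/3) dt, so v = -4*sin(3*t)/9: now -4*t**5/5 + 2*t**2*cos(3*t)/3 - 4*t*sin(3*t)/9 + ∫(-4*t*cos(3*t)) dt + ∫(4*sin(3*t)/9) dt.
Step 5. Evaluate the standard form: now -4*t**5/5 + 2*t**2*cos(3*t)/3 - 4*t*sin(3*t)/9 - 4*cos(3*t)/27 + ∫(-4*t*cos(3*t)) dt.
Step 6. Integrate ∫(-4*t*cos(3*t)) dt by parts with u = t, dv = (-4*cos(3*t)) dt, so v = -4*sin(3*t)/3: now -4*t**5/5 + 2*t**2*cos(3*t)/3 - 16*t*sin(3*t)/9 - 4*cos(3*t)/27 + ∫(4*sin(3*t)/3) dt.
Step 7. Evaluate the standard form: now -4*t**5/5 + 2*t**2*cos(3*t)/3 - 16*t*sin(3*t)/9 - 16*cos(3*t)/27.
Answer: -4*t**5/5 + 2*t**2*cos(3*t)/3 - 16*t*sin(3*t)/9 - 16*cos(3*t)/27.


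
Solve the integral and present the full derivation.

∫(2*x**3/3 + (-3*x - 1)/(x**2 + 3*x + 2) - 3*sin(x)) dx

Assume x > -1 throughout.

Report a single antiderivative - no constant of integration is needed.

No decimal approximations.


Step 1. Rewrite: now ∫(2*x**3/3) dx + ∫((-3*x - 1)/(x**2 + 3*x + 2)) dx + ∫(-3*sin(x)) dx.
Step 2. Evaluate the standard form: now 3*cos(x) + ∫(2*x**3/3) dx + ∫((-3*x - 1)/(x**2 + 3*x + 2)) dx.
Step 3. Evaluate the standard form: now x**4/6 + 3*cos(x) + ∫((-3*x - 1)/(x**2 + 3*x + 2)) dx.
Step 4. Decompose ∫((-3*x - 1)/(x**2 + 3*x + 2)) dx by partial fractions, (-3*x - 1)/(x**2 + 3*x + 2) = -5/(x + 2) + 2/(x + 1): now x**4/6 + 3*cos(x) + ∫(2/(x + 1)) dx + ∫(-5/(x + 2)) dx.
Step 5. Evaluate the standard form [assuming x > -2]: now x**4/6 - 5*log(x + 2) + 3*cos(x) + ∫(2/(x + 1)) dx.
Step 6. Evaluate the standard form [assuming x > -1]: now x**4/6 + 2*log(x + 1) - 5*log(x + 2) + 3*cos(x).
Answer: x**4/6 + 2*log(x + 1) - 5*log(x + 2) + 3*cos(x).


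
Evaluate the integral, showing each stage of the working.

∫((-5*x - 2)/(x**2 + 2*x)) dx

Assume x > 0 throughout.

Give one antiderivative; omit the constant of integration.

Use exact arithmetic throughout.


Step 1. Decompose ∫((-5*x - 2)/(x**2 + 2*x)) dx by partial fractions, (-5*x - 2)/(x**2 + 2*x) = -4/(x + 2) - 1/x: now ∫(-1/x) dx + ∫(-4/(x + 2)) dx.
Step 2. Evaluate the standard form [assuming x > -2]: now -4*log(x + 2) + ∫(-1/x) dx.
Step 3. Evaluate the standard form [assuming x > 0]: now -log(x) - 4*log(x + 2).
Answer: -log(x) - 4*log(x + 2).


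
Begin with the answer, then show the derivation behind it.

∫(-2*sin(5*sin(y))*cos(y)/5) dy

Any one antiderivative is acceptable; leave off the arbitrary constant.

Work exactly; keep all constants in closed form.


The answer is 2*cos(5*sin(y))/25.
Step 1. Substitute u = sin(y), turning ∫(-2*sin(5*sin(y))*cos(y)/5) dy into ∫(-2*sin(5*u)/5) du: now ∫(-2*sin(5*u)/5) du.
Step 2. Evaluate the standard form: now 2*cos(5*u)/25.
Step 3. Substitute back u = sin(y): now 2*cos(5*sin(y))/25.
Answer: 2*cos(5*sin(y))/25.


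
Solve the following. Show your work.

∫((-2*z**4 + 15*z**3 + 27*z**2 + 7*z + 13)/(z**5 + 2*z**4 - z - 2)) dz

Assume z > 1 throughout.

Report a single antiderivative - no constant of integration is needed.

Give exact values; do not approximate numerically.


Step 1. Decompose ∫((-2*z**4 + 15*z**3 + 27*z**2 + 7*z + 13)/(z**5 + 2*z**4 - z - 2)) dz by partial fractions, (-2*z**4 + 15*z**3 + 27*z**2 + 7*z + 13)/(z**5 + 2*z**4 - z - 2) = 4/(z**2 + 1) - 3/(z + 2) - 4/(z + 1) + 5/(z - 1): now ∫(5/(z - 1)) dz + ∫(-4/(z + 1)) dz + ∫(-3/(z + 2)) dz + ∫(4/(z**2 + 1)) dz.
Step 2. Evaluate the standard form [assuming z > -1]: now -4*log(z + 1) + ∫(5/(z - 1)) dz + ∫(-3/(z + 2)) dz + ∫(4/(z**2 + 1)) dz.
Step 3. Evaluate the standard form [assuming z > 1]: now 5*log(z - 1) - 4*log(z + 1) + ∫(-3/(z + 2)) dz + ∫(4/(z**2 + 1)) dz.
Step 4. Evaluate the standard form [assuming z > -2]: now 5*log(z - 1) - 4*log(z + 1) - 3*log(z + 2) + ∫(4/(z**2 + 1)) dz.
Step 5. Evaluate the standard form: now 5*log(z - 1) - 4*log(z + 1) - 3*log(z + 2) + 4*atan(z).
Answer: 5*log(z - 1) - 4*log(z + 1) - 3*log(z + 2) + 4*atan(z).


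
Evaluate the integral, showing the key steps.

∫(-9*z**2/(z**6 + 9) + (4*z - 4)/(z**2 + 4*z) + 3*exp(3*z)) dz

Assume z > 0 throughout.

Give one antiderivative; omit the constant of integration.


Step 1. Rewrite: now ∫(-9*z**2/(z**6 + 9)) dz + ∫((4*z - 4)/(z**2 + 4*z)) dz + ∫(3*exp(3*z)) dz.
Step 2. Decompose ∫((4*z - 4)/(z**2 + 4*z)) dz by partial fractions, (4*z - 4)/(z**2 + 4*z) = 5/(z + 4) - 1/z: now ∫(-1/z) dz + ∫(-9*z**2/(z**6 + 9)) dz + ∫(5/(z + 4)) dz + ∫(3*exp(3*z)) dz.
Step 3. Evaluate the standard form [assuming z > 0]: now -log(z) + ∫(-9*z**2/(z**6 + 9)) dz + ∫(5/(z + 4)) dz + ∫(3*exp(3*z)) dz.
Step 4. Evaluate the standard form [assuming z > -4]: now -log(z) + 5*log(z + 4) + ∫(-9*z**2/(z**6 + 9)) dz + ∫(3*exp(3*z)) dz.
Step 5. Substitute u = z**3, turning ∫(-9*z**2/(z**6 + 9)) dz into ∫(-3/(u**2 + 9)) du: now -log(z) + 5*log(z + 4) + ∫(-3/(u**2 + 9)) du + ∫(3*exp(3*z)) dz.
Step 6. Evaluate the standard form: now -log(z) + 5*log(z + 4) - atan(u/3) + ∫(3*exp(3*z)) dz.
Step 7. Substitute back u = z**3: now -log(z) + 5*log(z + 4) - atan(z**3/3) + ∫(3*exp(3*z)) dz.
Step 8. Evaluate the standard form: now exp(3*z) - log(z) + 5*log(z + 4) - atan(z**3/3).
Answer: exp(3*z) - log(z) + 5*log(z + 4) - atan(z**3/3).


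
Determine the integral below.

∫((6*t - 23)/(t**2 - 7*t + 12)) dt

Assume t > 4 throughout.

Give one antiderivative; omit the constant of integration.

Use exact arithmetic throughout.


Answer: log(t - 4) + 5*log(t - 3).


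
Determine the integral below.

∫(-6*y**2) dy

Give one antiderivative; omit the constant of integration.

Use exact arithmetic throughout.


Answer: -2*y**3.


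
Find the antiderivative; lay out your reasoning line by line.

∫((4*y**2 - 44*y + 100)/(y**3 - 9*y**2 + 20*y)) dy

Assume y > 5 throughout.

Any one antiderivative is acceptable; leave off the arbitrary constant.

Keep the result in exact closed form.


Step 1. Decompose ∫((4*y**2 - 44*y + 100)/(y**3 - 9*y**2 + 20*y)) dy by partial fractions, (4*y**2 - 44*y + 100)/(y**3 - 9*y**2 + 20*y) = 3/(y - 4) - 4/(y - 5) + 5/y: now ∫(5/y) dy + ∫(-4/(y - 5)) dy + ∫(3/(y - 4)) dy.
Step 2. Evaluate the standard form [assuming y > 5]: now -4*log(y - 5) + ∫(5/y) dy + ∫(3/(y - 4)) dy.
Step 3. Evaluate the standard form [assuming y > 0]: now 5*log(y) - 4*log(y - 5) + ∫(3/(y - 4)) dy.
Step 4. Evaluate the standard form [assuming y > 4]: now 5*log(y) - 4*log(y - 5) + 3*log(y - 4).
Answer: 5*log(y) - 4*log(y - 5) + 3*log(y - 4).


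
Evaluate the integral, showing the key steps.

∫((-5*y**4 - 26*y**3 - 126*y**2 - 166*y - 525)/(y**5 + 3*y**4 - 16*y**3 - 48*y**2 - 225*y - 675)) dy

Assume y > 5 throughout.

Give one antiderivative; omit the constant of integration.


Step 1. Decompose ∫((-5*y**4 - 26*y**3 - 126*y**2 - 166*y - 525)/(y**5 + 3*y**4 - 16*y**3 - 48*y**2 - 225*y - 675)) dy by partial fractions, (-5*y**4 - 26*y**3 - 126*y**2 - 166*y - 525)/(y**5 + 3*y**4 - 16*y**3 - 48*y**2 - 225*y - 675) = -2/(y**2 + 9) - 4/(y + 5) + 3/(y + 3) - 4/(y - 5): now ∫(-4/(y - 5)) dy + ∫(3/(y + 3)) dy + ∫(-4/(y + 5)) dy + ∫(-2/(y**2 + 9)) dy.
Step 2. Evaluate the standard form [assuming y > 5]: now -4*log(y - 5) + ∫(3/(y + 3)) dy + ∫(-4/(y + 5)) dy + ∫(-2/(y**2 + 9)) dy.
Step 3. Evaluate the standard form [assuming y > -3]: now -4*log(y - 5) + 3*log(y + 3) + ∫(-4/(y + 5)) dy + ∫(-2/(y**2 + 9)) dy.
Step 4. Evaluate the standard form [assuming y > -5]: now -4*log(y - 5) + 3*log(y + 3) - 4*log(y + 5) + ∫(-2/(y**2 + 9)) dy.
Step 5. Evaluate the standard form: now -4*log(y - 5) + 3*log(y + 3) - 4*log(y + 5) - 2*atan(y/3)/3.
Answer: -4*log(y - 5) + 3*log(y + 3) - 4*log(y + 5) - 2*atan(y/3)/3.


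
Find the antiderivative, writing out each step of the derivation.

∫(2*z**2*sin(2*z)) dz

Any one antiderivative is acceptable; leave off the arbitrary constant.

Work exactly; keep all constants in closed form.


Step 1. Integrate ∫(2*z**2*sin(2*z)) dz by parts with u = z**2, dv = (2*sin(2*z)) dz, so v = -cos(2*z): now -z**2*cos(2*z) + ∫(2*z*cos(2*z)) dz.
Step 2. Integrate ∫(2*z*cos(2*z)) dz by parts with u = z, dv = (2*cos(2*z)) dz, so v = sin(2*z): now -z**2*cos(2*z) + z*sin(2*z) + ∫(-sin(2*z)) dz.
Step 3. Evaluate the standard form: now -z**2*cos(2*z) + z*sin(2*z) + cos(2*z)/2.
Answer: -z**2*cos(2*z) + z*sin(2*z) + cos(2*z)/2.


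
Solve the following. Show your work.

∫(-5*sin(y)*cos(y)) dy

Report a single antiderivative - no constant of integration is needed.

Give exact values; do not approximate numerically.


Step 1. Substitute u = sin(y), turning ∫(-5*sin(y)*cos(y)) dy into ∫(-5*u) du: now ∫(-5*u) du.
Step 2. Evaluate the standard form: now -5*u**2/2.
Step 3. Substitute back u = sin(y): now -5*sin(y)**2/2.
Answer: -5*sin(y)**2/2.


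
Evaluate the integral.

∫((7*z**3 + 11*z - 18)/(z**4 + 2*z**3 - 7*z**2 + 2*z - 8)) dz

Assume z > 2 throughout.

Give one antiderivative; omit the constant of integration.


Answer: 2*log(z - 2) + 5*log(z + 4) + 2*atan(z).


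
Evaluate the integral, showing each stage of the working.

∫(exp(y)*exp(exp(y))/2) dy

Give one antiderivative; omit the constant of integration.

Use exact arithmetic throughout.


Step 1. Substitute u = exp(y), turning ∫(exp(y)*exp(exp(y))/2) dy into ∫(exp(u)/2) du: now ∫(exp(u)/2) du.
Step 2. Evaluate the standard form: now exp(u)/2.
Step 3. Substitute back u = exp(y): now exp(exp(y))/2.
Answer: exp(exp(y))/2.


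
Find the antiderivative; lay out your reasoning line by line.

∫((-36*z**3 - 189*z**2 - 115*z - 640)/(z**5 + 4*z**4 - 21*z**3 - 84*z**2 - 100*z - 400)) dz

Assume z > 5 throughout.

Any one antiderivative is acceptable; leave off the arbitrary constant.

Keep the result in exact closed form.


Step 1. Decompose ∫((-36*z**3 - 189*z**2 - 115*z - 640)/(z**5 + 4*z**4 - 21*z**3 - 84*z**2 - 100*z - 400)) dz by partial fractions, (-36*z**3 - 189*z**2 - 115*z - 640)/(z**5 + 4*z**4 - 21*z**3 - 84*z**2 - 100*z - 400) = -1/(z**2 + 4) - 1/(z + 5) + 5/(z + 4) - 4/(z - 5): now ∫(-4/(z - 5)) dz + ∫(5/(z + 4)) dz + ∫(-1/(z + 5)) dz + ∫(-1/(z**2 + 4)) dz.
Step 2. Evaluate the standard form [assuming z > -4]: now 5*log(z + 4) + ∫(-4/(z - 5)) dz + ∫(-1/(z + 5)) dz + ∫(-1/(z**2 + 4)) dz.
Step 3. Evaluate the standard form [assuming z > -5]: now 5*log(z + 4) - log(z + 5) + ∫(-4/(z - 5)) dz + ∫(-1/(z**2 + 4)) dz.
Step 4. Evaluate the standard form [assuming z > 5]: now -4*log(z - 5) + 5*log(z + 4) - log(z + 5) + ∫(-1/(z**2 + 4)) dz.
Step 5. Evaluate the standard form: now -4*log(z - 5) + 5*log(z + 4) - log(z + 5) - atan(z/2)/2.
Answer: -4*log(z - 5) + 5*log(z + 4) - log(z + 5) - atan(z/2)/2.


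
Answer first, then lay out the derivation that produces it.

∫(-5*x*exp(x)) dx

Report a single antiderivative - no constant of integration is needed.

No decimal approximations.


The answer is -5*x*exp(x) + 5*exp(x).
Step 1. Integrate ∫(-5*x*exp(x)) dx by parts with u = x, dv = (-5*exp(x)) dx, so v = -5*exp(x): now -5*x*exp(x) + ∫(5*exp(x)) dx.
Step 2. Evaluate the standard form: now -5*x*exp(x) + 5*exp(x).
Answer: -5*x*exp(x) + 5*exp(x).


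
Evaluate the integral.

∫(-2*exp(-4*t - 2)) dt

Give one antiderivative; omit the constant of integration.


Answer: exp(-4*t - 2)/2.


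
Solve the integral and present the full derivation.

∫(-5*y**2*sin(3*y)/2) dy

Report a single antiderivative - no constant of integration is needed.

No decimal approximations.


Step 1. Integrate ∫(-5*y**2*sin(3*y)/2) dy by parts with u = y**2, dv = (-5*sin(3*y)/2) dy, so v = 5*cos(3*y)/6: now 5*y**2*cos(3*y)/6 + ∫(-5*y*cos(3*y)/3) dy.
Step 2. Integrate ∫(-5*y*cos(3*y)/3) dy by parts with u = y, dv = (-5*cos(3*y)/3) dy, so v = -5*sin(3*y)/9: now 5*y**2*cos(3*y)/6 - 5*y*sin(3*y)/9 + ∫(5*sin(3*y)/9) dy.
Step 3. Evaluate the standard form: now 5*y**2*cos(3*y)/6 - 5*y*sin(3*y)/9 - 5*cos(3*y)/27.
Answer: 5*y**2*cos(3*y)/6 - 5*y*sin(3*y)/9 - 5*cos(3*y)/27.


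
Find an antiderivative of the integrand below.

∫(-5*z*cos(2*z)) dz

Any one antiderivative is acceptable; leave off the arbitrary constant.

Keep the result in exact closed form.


Answer: -5*z*sin(2*z)/2 - 5*cos(2*z)/4.


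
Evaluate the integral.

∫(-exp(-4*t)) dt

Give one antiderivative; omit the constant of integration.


Answer: exp(-4*t)/4.


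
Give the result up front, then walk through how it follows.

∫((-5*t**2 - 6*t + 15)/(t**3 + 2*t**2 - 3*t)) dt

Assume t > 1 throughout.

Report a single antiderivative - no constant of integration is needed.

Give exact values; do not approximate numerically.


The answer is -5*log(t) + log(t - 1) - log(t + 3).
Step 1. Decompose ∫((-5*t**2 - 6*t + 15)/(t**3 + 2*t**2 - 3*t)) dt by partial fractions, (-5*t**2 - 6*t + 15)/(t**3 + 2*t**2 - 3*t) = -1/(t + 3) + 1/(t - 1) - 5/t: now ∫(-5/t) dt + ∫(1/(t - 1)) dt + ∫(-1/(t + 3)) dt.
Step 2. Evaluate the standard form [assuming t > -3]: now -log(t + 3) + ∫(-5/t) dt + ∫(1/(t - 1)) dt.
Step 3. Evaluate the standard form [assuming t > 0]: now -5*log(t) - log(t + 3) + ∫(1/(t - 1)) dt.
Step 4. Evaluate the standard form [assuming t > 1]: now -5*log(t) + log(t - 1) - log(t + 3).
Answer: -5*log(t) + log(t - 1) - log(t + 3).


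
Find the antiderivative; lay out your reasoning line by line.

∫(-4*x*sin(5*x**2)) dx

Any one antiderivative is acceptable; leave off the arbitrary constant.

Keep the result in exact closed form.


Step 1. Substitute u = x**2, turning ∫(-4*x*sin(5*x**2)) dx into ∫(-2*sin(5*u)) du: now ∫(-2*sin(5*u)) du.
Step 2. Evaluate the standard form: now 2*cos(5*u)/5.
Step 3. Substitute back u = x**2: now 2*cos(5*x**2)/5.
Answer: 2*cos(5*x**2)/5.


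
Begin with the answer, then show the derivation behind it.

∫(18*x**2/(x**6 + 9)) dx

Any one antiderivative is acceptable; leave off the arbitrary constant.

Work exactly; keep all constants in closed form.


The answer is 2*atan(x**3/3).
Step 1. Substitute u = x**3, turning ∫(18*x**2/(x**6 + 9)) dx into ∫(6/(u**2 + 9)) du: now ∫(6/(u**2 + 9)) du.
Step 2. Evaluate the standard form: now 2*atan(u/3).
Step 3. Substitute back u = x**3: now 2*atan(x**3/3).
Answer: 2*atan(x**3/3).


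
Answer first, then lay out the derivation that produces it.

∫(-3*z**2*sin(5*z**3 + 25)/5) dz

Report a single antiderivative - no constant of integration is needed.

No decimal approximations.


The answer is cos(5*z**3 + 25)/25.
Step 1. Substitute u = z**3 + 5, turning ∫(-3*z**2*sin(5*z**3 + 25)/5) dz into ∫(-sin(5*u)/5) du: now ∫(-sin(5*u)/5) du.
Step 2. Evaluate the standard form: now cos(5*u)/25.
Step 3. Substitute back u = z**3 + 5: now cos(5*z**3 + 25)/25.
Answer: cos(5*z**3 + 25)/25.


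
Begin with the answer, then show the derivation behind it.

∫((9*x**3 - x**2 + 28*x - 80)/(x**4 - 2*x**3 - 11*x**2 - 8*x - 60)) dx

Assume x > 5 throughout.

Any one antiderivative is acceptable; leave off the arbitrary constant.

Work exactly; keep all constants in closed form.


The answer is 5*log(x - 5) + 4*log(x + 3) + 2*atan(x/2).
Step 1. Decompose ∫((9*x**3 - x**2 + 28*x - 80)/(x**4 - 2*x**3 - 11*x**2 - 8*x - 60)) dx by partial fractions, (9*x**3 - x**2 + 28*x - 80)/(x**4 - 2*x**3 - 11*x**2 - 8*x - 60) = 4/(x**2 + 4) + 4/(x + 3) + 5/(x - 5): now ∫(5/(x - 5)) dx + ∫(4/(x + 3)) dx + ∫(4/(x**2 + 4)) dx.
Step 2. Evaluate the standard form [assuming x > -3]: now 4*log(x + 3) + ∫(5/(x - 5)) dx + ∫(4/(x**2 + 4)) dx.
Step 3. Evaluate the standard form [assuming x > 5]: now 5*log(x - 5) + 4*log(x + 3) + ∫(4/(x**2 + 4)) dx.
Step 4. Evaluate the standard form: now 5*log(x - 5) + 4*log(x + 3) + 2*atan(x/2).
Answer: 5*log(x - 5) + 4*log(x + 3) + 2*atan(x/2).


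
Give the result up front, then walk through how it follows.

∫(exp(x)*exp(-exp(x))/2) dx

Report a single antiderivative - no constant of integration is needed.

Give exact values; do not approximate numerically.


The answer is -exp(-exp(x))/2.
Step 1. Substitute u = exp(x), turning ∫(exp(x)*exp(-exp(x))/2) dx into ∫(exp(-u)/2) du: now ∫(exp(-u)/2) du.
Step 2. Evaluate the standard form: now -exp(-u)/2.
Step 3. Substitute back u = exp(x): now -exp(-exp(x))/2.
Answer: -exp(-exp(x))/2.


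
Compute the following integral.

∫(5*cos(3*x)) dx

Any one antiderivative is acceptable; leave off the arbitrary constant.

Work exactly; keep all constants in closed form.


Answer: 5*sin(3*x)/3.


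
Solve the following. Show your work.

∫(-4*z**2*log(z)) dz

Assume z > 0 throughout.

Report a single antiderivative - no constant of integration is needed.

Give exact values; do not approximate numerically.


Step 1. Integrate ∫(-4*z**2*log(z)) dz by parts with u = log(z), dv = (-4*z**2) dz, so v = -4*z**3/3 [assuming z > 0]: now -4*z**3*log(z)/3 + ∫(4*z**2/3) dz.
Step 2. Evaluate the standard form: now -4*z**3*log(z)/3 + 4*z**3/9.
Answer: -4*z**3*log(z)/3 + 4*z**3/9.
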